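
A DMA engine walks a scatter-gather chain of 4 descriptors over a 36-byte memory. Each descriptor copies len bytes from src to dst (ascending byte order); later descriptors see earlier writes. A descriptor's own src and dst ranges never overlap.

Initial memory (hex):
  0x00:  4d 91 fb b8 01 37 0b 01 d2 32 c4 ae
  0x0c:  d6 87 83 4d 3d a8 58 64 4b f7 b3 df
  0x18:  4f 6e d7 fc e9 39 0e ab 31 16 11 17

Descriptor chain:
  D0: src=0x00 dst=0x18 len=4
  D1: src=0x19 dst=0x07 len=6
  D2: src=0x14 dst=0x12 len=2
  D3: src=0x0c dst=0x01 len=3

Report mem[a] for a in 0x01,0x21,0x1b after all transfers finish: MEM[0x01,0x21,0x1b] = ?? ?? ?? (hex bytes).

MEM[0x01,0x21,0x1b] = 0e 16 b8

[0] 0x00->0x18 len=4 : 4d 91 fb b8
[1] 0x19->0x07 len=6 : 91 fb b8 e9 39 0e
[2] 0x14->0x12 len=2 : 4b f7
[3] 0x0c->0x01 len=3 : 0e 87 83
query mem[0x01]=0x0e, mem[0x21]=0x16, mem[0x1b]=0xb8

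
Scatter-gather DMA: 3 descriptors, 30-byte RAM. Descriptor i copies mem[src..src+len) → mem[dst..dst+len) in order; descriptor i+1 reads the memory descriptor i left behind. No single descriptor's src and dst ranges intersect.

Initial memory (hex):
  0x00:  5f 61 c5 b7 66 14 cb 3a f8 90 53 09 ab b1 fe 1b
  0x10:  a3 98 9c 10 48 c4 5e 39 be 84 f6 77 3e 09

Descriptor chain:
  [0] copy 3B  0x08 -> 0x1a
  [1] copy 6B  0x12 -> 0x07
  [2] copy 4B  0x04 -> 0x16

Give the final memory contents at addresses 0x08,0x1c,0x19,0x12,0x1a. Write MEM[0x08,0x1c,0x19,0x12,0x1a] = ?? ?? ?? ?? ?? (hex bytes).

D0: mem[0x1a..0x1c] <- [f8 90 53]
D1: mem[0x07..0x0c] <- [9c 10 48 c4 5e 39]
D2: mem[0x16..0x19] <- [66 14 cb 9c]
query mem[0x08]=0x10, mem[0x1c]=0x53, mem[0x19]=0x9c, mem[0x12]=0x9c, mem[0x1a]=0xf8

MEM[0x08,0x1c,0x19,0x12,0x1a] = 10 53 9c 9c f8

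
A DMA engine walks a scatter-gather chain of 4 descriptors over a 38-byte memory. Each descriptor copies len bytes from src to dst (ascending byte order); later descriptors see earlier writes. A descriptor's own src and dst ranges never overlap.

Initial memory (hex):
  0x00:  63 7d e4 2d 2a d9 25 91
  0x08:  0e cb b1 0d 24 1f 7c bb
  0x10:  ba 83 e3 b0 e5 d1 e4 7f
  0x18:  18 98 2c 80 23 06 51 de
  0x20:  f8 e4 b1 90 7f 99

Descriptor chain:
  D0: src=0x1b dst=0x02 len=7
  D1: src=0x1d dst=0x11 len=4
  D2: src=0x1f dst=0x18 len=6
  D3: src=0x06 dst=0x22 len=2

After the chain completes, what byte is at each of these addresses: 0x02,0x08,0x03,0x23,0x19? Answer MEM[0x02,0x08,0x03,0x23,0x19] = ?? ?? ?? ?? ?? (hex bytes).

MEM[0x02,0x08,0x03,0x23,0x19] = 80 e4 23 f8 f8

#0 dst[0x02+7] := {0x80,0x23,0x06,0x51,0xde,0xf8,0xe4}
#1 dst[0x11+4] := {0x06,0x51,0xde,0xf8}
#2 dst[0x18+6] := {0xde,0xf8,0xe4,0xb1,0x90,0x7f}
#3 dst[0x22+2] := {0xde,0xf8}
query mem[0x02]=0x80, mem[0x08]=0xe4, mem[0x03]=0x23, mem[0x23]=0xf8, mem[0x19]=0xf8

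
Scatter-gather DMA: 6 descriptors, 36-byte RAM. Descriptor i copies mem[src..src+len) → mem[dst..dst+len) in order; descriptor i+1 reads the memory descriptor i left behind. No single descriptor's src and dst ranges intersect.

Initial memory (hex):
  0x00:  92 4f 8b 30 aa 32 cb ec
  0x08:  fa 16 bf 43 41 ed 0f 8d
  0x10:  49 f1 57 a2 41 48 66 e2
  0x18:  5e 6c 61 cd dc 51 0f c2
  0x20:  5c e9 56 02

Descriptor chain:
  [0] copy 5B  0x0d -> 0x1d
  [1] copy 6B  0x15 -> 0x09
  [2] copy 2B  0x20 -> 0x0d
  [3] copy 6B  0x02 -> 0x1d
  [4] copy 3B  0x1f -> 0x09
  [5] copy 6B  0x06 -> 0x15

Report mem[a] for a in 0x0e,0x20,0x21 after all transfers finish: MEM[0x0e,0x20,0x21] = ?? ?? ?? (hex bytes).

MEM[0x0e,0x20,0x21] = f1 32 cb

  after D0: wrote 5B at 0x1d = ed0f8d49f1
  after D1: wrote 6B at 0x09 = 4866e25e6c61
  after D2: wrote 2B at 0x0d = 49f1
  after D3: wrote 6B at 0x1d = 8b30aa32cbec
  after D4: wrote 3B at 0x09 = aa32cb
  after D5: wrote 6B at 0x15 = cbecfaaa32cb
query mem[0x0e]=0xf1, mem[0x20]=0x32, mem[0x21]=0xcb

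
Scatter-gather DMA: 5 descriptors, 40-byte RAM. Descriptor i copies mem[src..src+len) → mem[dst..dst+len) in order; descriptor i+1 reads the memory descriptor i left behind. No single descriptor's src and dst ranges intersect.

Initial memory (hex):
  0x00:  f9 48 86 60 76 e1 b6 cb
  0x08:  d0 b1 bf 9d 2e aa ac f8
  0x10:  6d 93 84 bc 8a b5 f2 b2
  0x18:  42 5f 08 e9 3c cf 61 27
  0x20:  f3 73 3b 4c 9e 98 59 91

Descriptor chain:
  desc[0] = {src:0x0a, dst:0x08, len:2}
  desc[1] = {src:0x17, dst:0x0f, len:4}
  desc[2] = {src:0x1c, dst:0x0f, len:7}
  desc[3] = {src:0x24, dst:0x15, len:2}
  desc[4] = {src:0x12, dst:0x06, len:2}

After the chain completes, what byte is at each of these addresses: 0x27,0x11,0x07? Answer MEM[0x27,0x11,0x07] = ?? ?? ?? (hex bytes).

MEM[0x27,0x11,0x07] = 91 61 f3

  after D0: wrote 2B at 0x08 = bf9d
  after D1: wrote 4B at 0x0f = b2425f08
  after D2: wrote 7B at 0x0f = 3ccf6127f3733b
  after D3: wrote 2B at 0x15 = 9e98
  after D4: wrote 2B at 0x06 = 27f3
query mem[0x27]=0x91, mem[0x11]=0x61, mem[0x07]=0xf3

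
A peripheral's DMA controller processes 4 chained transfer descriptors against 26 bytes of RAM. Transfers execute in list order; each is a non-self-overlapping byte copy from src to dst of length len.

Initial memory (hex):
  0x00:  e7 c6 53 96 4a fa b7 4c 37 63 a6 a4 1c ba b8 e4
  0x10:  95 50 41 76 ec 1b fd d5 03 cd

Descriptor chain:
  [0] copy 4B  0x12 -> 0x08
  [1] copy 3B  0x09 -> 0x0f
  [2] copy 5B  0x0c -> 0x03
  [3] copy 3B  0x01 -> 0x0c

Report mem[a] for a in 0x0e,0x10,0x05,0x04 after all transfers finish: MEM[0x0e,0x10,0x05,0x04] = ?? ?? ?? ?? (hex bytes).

#0 dst[0x08+4] := {0x41,0x76,0xec,0x1b}
#1 dst[0x0f+3] := {0x76,0xec,0x1b}
#2 dst[0x03+5] := {0x1c,0xba,0xb8,0x76,0xec}
#3 dst[0x0c+3] := {0xc6,0x53,0x1c}
query mem[0x0e]=0x1c, mem[0x10]=0xec, mem[0x05]=0xb8, mem[0x04]=0xba

MEM[0x0e,0x10,0x05,0x04] = 1c ec b8 ba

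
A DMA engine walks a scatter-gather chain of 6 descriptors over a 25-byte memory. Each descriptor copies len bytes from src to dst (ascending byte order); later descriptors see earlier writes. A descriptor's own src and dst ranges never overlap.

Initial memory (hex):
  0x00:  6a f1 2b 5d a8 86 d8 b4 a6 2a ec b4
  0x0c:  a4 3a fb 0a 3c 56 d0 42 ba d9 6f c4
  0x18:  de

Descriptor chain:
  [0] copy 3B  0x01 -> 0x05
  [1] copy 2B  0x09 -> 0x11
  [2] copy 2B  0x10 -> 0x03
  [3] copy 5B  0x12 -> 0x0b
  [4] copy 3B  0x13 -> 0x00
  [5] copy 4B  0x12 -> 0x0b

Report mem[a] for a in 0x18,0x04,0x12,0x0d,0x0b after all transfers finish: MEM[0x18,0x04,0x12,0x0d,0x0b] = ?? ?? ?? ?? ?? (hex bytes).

#0 dst[0x05+3] := {0xf1,0x2b,0x5d}
#1 dst[0x11+2] := {0x2a,0xec}
#2 dst[0x03+2] := {0x3c,0x2a}
#3 dst[0x0b+5] := {0xec,0x42,0xba,0xd9,0x6f}
#4 dst[0x00+3] := {0x42,0xba,0xd9}
#5 dst[0x0b+4] := {0xec,0x42,0xba,0xd9}
query mem[0x18]=0xde, mem[0x04]=0x2a, mem[0x12]=0xec, mem[0x0d]=0xba, mem[0x0b]=0xec

MEM[0x18,0x04,0x12,0x0d,0x0b] = de 2a ec ba ec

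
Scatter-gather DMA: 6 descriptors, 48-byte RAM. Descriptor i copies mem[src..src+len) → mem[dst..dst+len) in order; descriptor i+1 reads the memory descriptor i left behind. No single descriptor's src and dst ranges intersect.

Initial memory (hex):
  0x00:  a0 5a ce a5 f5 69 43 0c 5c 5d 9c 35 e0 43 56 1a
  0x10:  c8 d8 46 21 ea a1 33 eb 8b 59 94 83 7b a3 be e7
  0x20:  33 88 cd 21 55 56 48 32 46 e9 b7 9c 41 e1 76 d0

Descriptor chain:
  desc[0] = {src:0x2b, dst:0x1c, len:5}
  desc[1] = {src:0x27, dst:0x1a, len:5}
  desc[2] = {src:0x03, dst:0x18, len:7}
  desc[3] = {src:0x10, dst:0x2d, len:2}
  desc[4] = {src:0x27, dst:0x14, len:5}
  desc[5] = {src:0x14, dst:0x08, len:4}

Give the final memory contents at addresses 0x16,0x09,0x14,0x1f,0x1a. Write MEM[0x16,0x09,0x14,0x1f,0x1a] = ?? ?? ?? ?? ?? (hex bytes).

[0] 0x2b->0x1c len=5 : 9c 41 e1 76 d0
[1] 0x27->0x1a len=5 : 32 46 e9 b7 9c
[2] 0x03->0x18 len=7 : a5 f5 69 43 0c 5c 5d
[3] 0x10->0x2d len=2 : c8 d8
[4] 0x27->0x14 len=5 : 32 46 e9 b7 9c
[5] 0x14->0x08 len=4 : 32 46 e9 b7
query mem[0x16]=0xe9, mem[0x09]=0x46, mem[0x14]=0x32, mem[0x1f]=0x76, mem[0x1a]=0x69

MEM[0x16,0x09,0x14,0x1f,0x1a] = e9 46 32 76 69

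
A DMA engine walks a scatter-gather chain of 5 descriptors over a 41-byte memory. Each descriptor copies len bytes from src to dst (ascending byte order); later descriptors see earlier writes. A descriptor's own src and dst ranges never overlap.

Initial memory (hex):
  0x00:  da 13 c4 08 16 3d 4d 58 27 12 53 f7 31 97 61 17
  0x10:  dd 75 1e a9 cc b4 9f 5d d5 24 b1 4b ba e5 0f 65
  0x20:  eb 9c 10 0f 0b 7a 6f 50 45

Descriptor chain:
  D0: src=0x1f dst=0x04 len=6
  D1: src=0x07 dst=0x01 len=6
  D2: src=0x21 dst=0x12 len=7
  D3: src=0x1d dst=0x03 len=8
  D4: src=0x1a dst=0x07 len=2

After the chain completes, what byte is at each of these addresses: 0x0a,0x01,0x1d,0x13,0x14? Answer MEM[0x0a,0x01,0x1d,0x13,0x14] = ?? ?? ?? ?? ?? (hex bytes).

MEM[0x0a,0x01,0x1d,0x13,0x14] = 0b 10 e5 10 0f

D0: mem[0x04..0x09] <- [65 eb 9c 10 0f 0b]
D1: mem[0x01..0x06] <- [10 0f 0b 53 f7 31]
D2: mem[0x12..0x18] <- [9c 10 0f 0b 7a 6f 50]
D3: mem[0x03..0x0a] <- [e5 0f 65 eb 9c 10 0f 0b]
D4: mem[0x07..0x08] <- [b1 4b]
query mem[0x0a]=0x0b, mem[0x01]=0x10, mem[0x1d]=0xe5, mem[0x13]=0x10, mem[0x14]=0x0f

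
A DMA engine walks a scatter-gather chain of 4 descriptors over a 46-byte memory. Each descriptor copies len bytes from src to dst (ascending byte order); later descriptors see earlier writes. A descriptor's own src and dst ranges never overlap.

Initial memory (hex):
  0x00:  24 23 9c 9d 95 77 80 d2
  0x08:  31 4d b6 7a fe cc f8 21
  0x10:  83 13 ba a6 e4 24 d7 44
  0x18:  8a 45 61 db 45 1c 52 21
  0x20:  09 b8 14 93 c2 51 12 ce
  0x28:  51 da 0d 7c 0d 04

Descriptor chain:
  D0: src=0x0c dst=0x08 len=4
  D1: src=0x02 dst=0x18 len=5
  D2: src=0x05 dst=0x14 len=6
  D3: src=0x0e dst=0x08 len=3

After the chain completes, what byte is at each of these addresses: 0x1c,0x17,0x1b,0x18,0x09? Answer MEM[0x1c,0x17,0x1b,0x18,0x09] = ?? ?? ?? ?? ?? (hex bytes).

  after D0: wrote 4B at 0x08 = feccf821
  after D1: wrote 5B at 0x18 = 9c9d957780
  after D2: wrote 6B at 0x14 = 7780d2feccf8
  after D3: wrote 3B at 0x08 = f82183
query mem[0x1c]=0x80, mem[0x17]=0xfe, mem[0x1b]=0x77, mem[0x18]=0xcc, mem[0x09]=0x21

MEM[0x1c,0x17,0x1b,0x18,0x09] = 80 fe 77 cc 21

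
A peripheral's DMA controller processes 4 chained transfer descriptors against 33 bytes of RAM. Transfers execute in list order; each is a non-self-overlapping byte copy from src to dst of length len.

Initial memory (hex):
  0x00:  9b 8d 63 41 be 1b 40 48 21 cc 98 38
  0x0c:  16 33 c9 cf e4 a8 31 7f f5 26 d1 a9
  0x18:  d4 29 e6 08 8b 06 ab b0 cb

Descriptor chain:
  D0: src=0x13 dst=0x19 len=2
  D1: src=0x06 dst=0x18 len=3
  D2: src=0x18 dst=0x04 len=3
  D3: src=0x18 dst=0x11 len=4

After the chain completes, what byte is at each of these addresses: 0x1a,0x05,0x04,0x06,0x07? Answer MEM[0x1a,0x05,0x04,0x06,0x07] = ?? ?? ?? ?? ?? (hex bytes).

MEM[0x1a,0x05,0x04,0x06,0x07] = 21 48 40 21 48

  after D0: wrote 2B at 0x19 = 7ff5
  after D1: wrote 3B at 0x18 = 404821
  after D2: wrote 3B at 0x04 = 404821
  after D3: wrote 4B at 0x11 = 40482108
query mem[0x1a]=0x21, mem[0x05]=0x48, mem[0x04]=0x40, mem[0x06]=0x21, mem[0x07]=0x48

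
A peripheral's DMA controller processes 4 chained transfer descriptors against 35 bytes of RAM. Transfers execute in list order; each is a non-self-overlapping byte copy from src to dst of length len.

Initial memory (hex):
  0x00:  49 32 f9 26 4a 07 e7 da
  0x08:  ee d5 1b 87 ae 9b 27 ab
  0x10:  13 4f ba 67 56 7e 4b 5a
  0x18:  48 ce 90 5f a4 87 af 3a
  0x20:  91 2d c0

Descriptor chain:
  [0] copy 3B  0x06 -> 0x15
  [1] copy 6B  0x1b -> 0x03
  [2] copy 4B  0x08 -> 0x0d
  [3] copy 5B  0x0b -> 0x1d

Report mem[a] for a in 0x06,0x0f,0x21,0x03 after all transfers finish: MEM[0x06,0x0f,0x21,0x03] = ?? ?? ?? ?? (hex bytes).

  after D0: wrote 3B at 0x15 = e7daee
  after D1: wrote 6B at 0x03 = 5fa487af3a91
  after D2: wrote 4B at 0x0d = 91d51b87
  after D3: wrote 5B at 0x1d = 87ae91d51b
query mem[0x06]=0xaf, mem[0x0f]=0x1b, mem[0x21]=0x1b, mem[0x03]=0x5f

MEM[0x06,0x0f,0x21,0x03] = af 1b 1b 5f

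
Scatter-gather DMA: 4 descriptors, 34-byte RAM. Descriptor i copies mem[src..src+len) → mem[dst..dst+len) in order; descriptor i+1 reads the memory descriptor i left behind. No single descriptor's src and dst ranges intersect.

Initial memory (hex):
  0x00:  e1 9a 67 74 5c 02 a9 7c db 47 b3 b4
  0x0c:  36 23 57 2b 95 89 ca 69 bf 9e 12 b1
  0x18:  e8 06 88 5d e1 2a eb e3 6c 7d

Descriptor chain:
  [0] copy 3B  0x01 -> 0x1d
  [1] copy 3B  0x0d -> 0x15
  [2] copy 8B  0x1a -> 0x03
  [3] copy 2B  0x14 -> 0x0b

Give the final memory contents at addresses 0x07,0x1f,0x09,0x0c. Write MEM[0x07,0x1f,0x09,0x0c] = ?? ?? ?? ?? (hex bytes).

D0: mem[0x1d..0x1f] <- [9a 67 74]
D1: mem[0x15..0x17] <- [23 57 2b]
D2: mem[0x03..0x0a] <- [88 5d e1 9a 67 74 6c 7d]
D3: mem[0x0b..0x0c] <- [bf 23]
query mem[0x07]=0x67, mem[0x1f]=0x74, mem[0x09]=0x6c, mem[0x0c]=0x23

MEM[0x07,0x1f,0x09,0x0c] = 67 74 6c 23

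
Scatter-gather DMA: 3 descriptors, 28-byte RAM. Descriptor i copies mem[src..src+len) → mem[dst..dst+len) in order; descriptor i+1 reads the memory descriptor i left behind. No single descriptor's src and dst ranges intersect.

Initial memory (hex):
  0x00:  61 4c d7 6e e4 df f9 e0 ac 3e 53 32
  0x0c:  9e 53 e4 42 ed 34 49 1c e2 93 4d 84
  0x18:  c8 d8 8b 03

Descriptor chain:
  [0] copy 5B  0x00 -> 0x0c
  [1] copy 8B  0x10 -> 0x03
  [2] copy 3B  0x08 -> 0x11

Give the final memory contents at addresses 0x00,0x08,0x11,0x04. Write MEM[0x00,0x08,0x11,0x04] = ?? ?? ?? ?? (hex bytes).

MEM[0x00,0x08,0x11,0x04] = 61 93 93 34

#0 dst[0x0c+5] := {0x61,0x4c,0xd7,0x6e,0xe4}
#1 dst[0x03+8] := {0xe4,0x34,0x49,0x1c,0xe2,0x93,0x4d,0x84}
#2 dst[0x11+3] := {0x93,0x4d,0x84}
query mem[0x00]=0x61, mem[0x08]=0x93, mem[0x11]=0x93, mem[0x04]=0x34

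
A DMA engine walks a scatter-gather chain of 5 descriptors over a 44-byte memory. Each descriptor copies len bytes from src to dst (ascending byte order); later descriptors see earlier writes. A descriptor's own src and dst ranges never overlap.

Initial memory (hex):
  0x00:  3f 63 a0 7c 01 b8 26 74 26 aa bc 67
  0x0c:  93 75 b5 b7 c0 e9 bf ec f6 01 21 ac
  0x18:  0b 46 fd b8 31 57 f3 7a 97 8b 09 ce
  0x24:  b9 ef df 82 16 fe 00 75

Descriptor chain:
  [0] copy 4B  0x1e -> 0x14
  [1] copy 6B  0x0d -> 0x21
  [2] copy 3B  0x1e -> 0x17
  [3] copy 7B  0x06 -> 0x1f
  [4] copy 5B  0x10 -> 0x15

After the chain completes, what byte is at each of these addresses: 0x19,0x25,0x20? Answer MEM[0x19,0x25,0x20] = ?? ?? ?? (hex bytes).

  after D0: wrote 4B at 0x14 = f37a978b
  after D1: wrote 6B at 0x21 = 75b5b7c0e9bf
  after D2: wrote 3B at 0x17 = f37a97
  after D3: wrote 7B at 0x1f = 267426aabc6793
  after D4: wrote 5B at 0x15 = c0e9bfecf3
query mem[0x19]=0xf3, mem[0x25]=0x93, mem[0x20]=0x74

MEM[0x19,0x25,0x20] = f3 93 74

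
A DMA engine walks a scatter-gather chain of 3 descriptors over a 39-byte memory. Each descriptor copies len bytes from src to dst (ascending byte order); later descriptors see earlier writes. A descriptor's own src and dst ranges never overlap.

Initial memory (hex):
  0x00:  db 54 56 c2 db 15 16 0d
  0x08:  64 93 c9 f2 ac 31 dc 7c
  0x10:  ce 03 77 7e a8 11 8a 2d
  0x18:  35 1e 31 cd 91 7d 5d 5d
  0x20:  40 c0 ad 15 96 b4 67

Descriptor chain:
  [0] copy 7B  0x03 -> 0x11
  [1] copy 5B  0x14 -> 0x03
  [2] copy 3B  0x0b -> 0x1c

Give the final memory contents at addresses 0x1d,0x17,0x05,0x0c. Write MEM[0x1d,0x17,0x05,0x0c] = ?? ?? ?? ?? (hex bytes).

[0] 0x03->0x11 len=7 : c2 db 15 16 0d 64 93
[1] 0x14->0x03 len=5 : 16 0d 64 93 35
[2] 0x0b->0x1c len=3 : f2 ac 31
query mem[0x1d]=0xac, mem[0x17]=0x93, mem[0x05]=0x64, mem[0x0c]=0xac

MEM[0x1d,0x17,0x05,0x0c] = ac 93 64 ac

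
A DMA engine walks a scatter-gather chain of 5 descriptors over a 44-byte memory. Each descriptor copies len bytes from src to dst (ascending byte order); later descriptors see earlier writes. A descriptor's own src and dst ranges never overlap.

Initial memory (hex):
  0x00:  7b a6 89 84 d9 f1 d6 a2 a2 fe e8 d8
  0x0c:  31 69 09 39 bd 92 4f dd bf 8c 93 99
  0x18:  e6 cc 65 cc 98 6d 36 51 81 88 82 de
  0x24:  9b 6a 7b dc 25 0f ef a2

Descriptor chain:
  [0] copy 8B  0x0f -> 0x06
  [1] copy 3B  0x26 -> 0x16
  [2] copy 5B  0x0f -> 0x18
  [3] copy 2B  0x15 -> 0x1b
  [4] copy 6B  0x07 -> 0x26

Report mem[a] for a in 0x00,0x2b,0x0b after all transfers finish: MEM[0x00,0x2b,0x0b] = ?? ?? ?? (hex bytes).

MEM[0x00,0x2b,0x0b] = 7b 8c bf

  after D0: wrote 8B at 0x06 = 39bd924fddbf8c93
  after D1: wrote 3B at 0x16 = 7bdc25
  after D2: wrote 5B at 0x18 = 39bd924fdd
  after D3: wrote 2B at 0x1b = 8c7b
  after D4: wrote 6B at 0x26 = bd924fddbf8c
query mem[0x00]=0x7b, mem[0x2b]=0x8c, mem[0x0b]=0xbf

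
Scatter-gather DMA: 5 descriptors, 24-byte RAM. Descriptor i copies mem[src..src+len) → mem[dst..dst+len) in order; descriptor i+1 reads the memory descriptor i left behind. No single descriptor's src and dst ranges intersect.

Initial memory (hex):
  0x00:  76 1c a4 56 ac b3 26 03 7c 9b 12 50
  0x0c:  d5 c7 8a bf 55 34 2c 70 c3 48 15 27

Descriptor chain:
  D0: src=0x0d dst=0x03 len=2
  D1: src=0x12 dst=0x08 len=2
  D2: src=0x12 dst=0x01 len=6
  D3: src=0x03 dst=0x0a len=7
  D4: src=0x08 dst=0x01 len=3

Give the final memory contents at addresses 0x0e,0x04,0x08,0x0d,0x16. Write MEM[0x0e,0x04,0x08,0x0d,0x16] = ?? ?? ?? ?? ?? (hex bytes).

MEM[0x0e,0x04,0x08,0x0d,0x16] = 03 48 2c 27 15

D0: mem[0x03..0x04] <- [c7 8a]
D1: mem[0x08..0x09] <- [2c 70]
D2: mem[0x01..0x06] <- [2c 70 c3 48 15 27]
D3: mem[0x0a..0x10] <- [c3 48 15 27 03 2c 70]
D4: mem[0x01..0x03] <- [2c 70 c3]
query mem[0x0e]=0x03, mem[0x04]=0x48, mem[0x08]=0x2c, mem[0x0d]=0x27, mem[0x16]=0x15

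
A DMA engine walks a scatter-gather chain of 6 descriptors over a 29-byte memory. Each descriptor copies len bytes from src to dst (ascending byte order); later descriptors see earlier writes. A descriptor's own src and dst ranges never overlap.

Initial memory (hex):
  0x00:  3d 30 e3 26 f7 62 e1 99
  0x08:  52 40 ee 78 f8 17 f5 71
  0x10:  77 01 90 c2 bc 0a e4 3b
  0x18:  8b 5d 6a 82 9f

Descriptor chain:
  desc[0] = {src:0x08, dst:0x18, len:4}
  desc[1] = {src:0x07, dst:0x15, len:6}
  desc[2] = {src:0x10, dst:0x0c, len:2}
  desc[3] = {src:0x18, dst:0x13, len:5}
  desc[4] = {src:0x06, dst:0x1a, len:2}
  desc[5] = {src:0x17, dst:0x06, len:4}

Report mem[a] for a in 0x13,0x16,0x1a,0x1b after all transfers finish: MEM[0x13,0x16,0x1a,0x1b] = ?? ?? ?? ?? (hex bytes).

MEM[0x13,0x16,0x1a,0x1b] = ee 78 e1 99

  after D0: wrote 4B at 0x18 = 5240ee78
  after D1: wrote 6B at 0x15 = 995240ee78f8
  after D2: wrote 2B at 0x0c = 7701
  after D3: wrote 5B at 0x13 = ee78f8789f
  after D4: wrote 2B at 0x1a = e199
  after D5: wrote 4B at 0x06 = 9fee78e1
query mem[0x13]=0xee, mem[0x16]=0x78, mem[0x1a]=0xe1, mem[0x1b]=0x99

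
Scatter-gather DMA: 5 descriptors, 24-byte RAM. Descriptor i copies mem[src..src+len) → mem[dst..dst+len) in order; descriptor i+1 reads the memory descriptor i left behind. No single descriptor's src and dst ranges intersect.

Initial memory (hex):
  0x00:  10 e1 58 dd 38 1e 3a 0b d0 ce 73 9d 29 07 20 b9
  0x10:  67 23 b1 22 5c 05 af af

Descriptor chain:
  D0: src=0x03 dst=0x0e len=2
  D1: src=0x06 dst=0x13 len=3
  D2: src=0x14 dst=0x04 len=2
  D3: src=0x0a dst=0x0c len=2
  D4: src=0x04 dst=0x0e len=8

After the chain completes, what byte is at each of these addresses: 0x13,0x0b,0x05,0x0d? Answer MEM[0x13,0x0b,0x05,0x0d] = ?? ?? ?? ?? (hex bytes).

MEM[0x13,0x0b,0x05,0x0d] = ce 9d d0 9d

[0] 0x03->0x0e len=2 : dd 38
[1] 0x06->0x13 len=3 : 3a 0b d0
[2] 0x14->0x04 len=2 : 0b d0
[3] 0x0a->0x0c len=2 : 73 9d
[4] 0x04->0x0e len=8 : 0b d0 3a 0b d0 ce 73 9d
query mem[0x13]=0xce, mem[0x0b]=0x9d, mem[0x05]=0xd0, mem[0x0d]=0x9d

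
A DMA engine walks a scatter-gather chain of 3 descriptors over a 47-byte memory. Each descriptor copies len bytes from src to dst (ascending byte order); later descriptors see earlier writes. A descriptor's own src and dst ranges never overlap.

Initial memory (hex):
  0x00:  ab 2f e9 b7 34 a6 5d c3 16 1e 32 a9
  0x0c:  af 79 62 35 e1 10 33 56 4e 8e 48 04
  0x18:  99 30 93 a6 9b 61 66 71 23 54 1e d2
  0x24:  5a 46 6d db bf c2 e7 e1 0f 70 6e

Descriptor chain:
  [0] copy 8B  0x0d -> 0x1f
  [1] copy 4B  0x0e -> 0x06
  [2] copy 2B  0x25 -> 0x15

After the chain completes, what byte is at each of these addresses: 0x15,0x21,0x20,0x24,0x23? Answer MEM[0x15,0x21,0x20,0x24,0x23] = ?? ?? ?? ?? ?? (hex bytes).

#0 dst[0x1f+8] := {0x79,0x62,0x35,0xe1,0x10,0x33,0x56,0x4e}
#1 dst[0x06+4] := {0x62,0x35,0xe1,0x10}
#2 dst[0x15+2] := {0x56,0x4e}
query mem[0x15]=0x56, mem[0x21]=0x35, mem[0x20]=0x62, mem[0x24]=0x33, mem[0x23]=0x10

MEM[0x15,0x21,0x20,0x24,0x23] = 56 35 62 33 10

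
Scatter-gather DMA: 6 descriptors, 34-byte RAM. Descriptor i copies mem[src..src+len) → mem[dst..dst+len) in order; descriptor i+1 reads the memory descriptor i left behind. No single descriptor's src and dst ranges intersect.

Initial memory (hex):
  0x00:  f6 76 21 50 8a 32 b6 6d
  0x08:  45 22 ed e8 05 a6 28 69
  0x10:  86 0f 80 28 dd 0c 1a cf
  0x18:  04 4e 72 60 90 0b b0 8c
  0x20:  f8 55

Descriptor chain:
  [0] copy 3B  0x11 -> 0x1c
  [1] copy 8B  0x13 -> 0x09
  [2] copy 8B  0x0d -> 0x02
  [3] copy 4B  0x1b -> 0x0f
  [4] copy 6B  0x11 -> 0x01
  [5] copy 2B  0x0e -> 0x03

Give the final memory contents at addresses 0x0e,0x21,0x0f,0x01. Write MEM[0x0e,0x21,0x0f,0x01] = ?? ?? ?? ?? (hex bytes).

MEM[0x0e,0x21,0x0f,0x01] = 04 55 60 80

#0 dst[0x1c+3] := {0x0f,0x80,0x28}
#1 dst[0x09+8] := {0x28,0xdd,0x0c,0x1a,0xcf,0x04,0x4e,0x72}
#2 dst[0x02+8] := {0xcf,0x04,0x4e,0x72,0x0f,0x80,0x28,0xdd}
#3 dst[0x0f+4] := {0x60,0x0f,0x80,0x28}
#4 dst[0x01+6] := {0x80,0x28,0x28,0xdd,0x0c,0x1a}
#5 dst[0x03+2] := {0x04,0x60}
query mem[0x0e]=0x04, mem[0x21]=0x55, mem[0x0f]=0x60, mem[0x01]=0x80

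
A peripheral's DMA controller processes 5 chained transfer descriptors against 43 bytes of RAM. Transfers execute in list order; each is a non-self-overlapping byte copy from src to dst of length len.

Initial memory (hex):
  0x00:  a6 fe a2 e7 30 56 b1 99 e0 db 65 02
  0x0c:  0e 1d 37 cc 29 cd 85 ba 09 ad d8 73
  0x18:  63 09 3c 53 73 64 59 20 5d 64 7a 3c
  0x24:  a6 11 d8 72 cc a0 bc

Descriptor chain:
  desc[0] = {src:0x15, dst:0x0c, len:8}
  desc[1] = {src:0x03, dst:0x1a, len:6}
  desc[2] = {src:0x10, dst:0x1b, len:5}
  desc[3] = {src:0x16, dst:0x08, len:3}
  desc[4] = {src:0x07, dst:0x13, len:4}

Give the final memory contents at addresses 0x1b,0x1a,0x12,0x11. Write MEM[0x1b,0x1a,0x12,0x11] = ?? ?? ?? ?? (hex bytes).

#0 dst[0x0c+8] := {0xad,0xd8,0x73,0x63,0x09,0x3c,0x53,0x73}
#1 dst[0x1a+6] := {0xe7,0x30,0x56,0xb1,0x99,0xe0}
#2 dst[0x1b+5] := {0x09,0x3c,0x53,0x73,0x09}
#3 dst[0x08+3] := {0xd8,0x73,0x63}
#4 dst[0x13+4] := {0x99,0xd8,0x73,0x63}
query mem[0x1b]=0x09, mem[0x1a]=0xe7, mem[0x12]=0x53, mem[0x11]=0x3c

MEM[0x1b,0x1a,0x12,0x11] = 09 e7 53 3c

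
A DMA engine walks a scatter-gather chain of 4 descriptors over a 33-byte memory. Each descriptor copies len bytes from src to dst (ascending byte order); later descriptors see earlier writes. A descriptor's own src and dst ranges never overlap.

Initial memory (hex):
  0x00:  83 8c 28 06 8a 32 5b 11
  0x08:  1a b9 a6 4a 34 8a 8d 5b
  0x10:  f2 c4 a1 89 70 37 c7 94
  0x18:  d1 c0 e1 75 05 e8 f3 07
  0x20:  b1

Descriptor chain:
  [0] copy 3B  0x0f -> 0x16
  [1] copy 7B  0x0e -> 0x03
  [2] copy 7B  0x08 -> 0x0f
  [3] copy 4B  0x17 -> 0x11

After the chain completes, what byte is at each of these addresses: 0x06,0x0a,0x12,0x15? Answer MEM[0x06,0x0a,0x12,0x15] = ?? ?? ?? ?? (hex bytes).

MEM[0x06,0x0a,0x12,0x15] = c4 a6 c4 8d

#0 dst[0x16+3] := {0x5b,0xf2,0xc4}
#1 dst[0x03+7] := {0x8d,0x5b,0xf2,0xc4,0xa1,0x89,0x70}
#2 dst[0x0f+7] := {0x89,0x70,0xa6,0x4a,0x34,0x8a,0x8d}
#3 dst[0x11+4] := {0xf2,0xc4,0xc0,0xe1}
query mem[0x06]=0xc4, mem[0x0a]=0xa6, mem[0x12]=0xc4, mem[0x15]=0x8d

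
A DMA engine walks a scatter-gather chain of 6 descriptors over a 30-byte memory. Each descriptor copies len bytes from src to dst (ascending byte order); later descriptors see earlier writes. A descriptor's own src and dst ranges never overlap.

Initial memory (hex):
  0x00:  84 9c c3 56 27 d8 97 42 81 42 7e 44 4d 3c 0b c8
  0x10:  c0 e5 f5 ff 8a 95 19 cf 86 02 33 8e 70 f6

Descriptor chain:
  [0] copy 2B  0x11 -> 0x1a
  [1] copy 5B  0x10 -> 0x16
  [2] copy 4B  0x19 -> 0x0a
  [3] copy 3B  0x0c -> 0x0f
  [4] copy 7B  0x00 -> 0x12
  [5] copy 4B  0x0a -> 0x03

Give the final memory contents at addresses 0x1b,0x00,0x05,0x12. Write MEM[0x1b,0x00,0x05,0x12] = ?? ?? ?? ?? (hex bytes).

#0 dst[0x1a+2] := {0xe5,0xf5}
#1 dst[0x16+5] := {0xc0,0xe5,0xf5,0xff,0x8a}
#2 dst[0x0a+4] := {0xff,0x8a,0xf5,0x70}
#3 dst[0x0f+3] := {0xf5,0x70,0x0b}
#4 dst[0x12+7] := {0x84,0x9c,0xc3,0x56,0x27,0xd8,0x97}
#5 dst[0x03+4] := {0xff,0x8a,0xf5,0x70}
query mem[0x1b]=0xf5, mem[0x00]=0x84, mem[0x05]=0xf5, mem[0x12]=0x84

MEM[0x1b,0x00,0x05,0x12] = f5 84 f5 84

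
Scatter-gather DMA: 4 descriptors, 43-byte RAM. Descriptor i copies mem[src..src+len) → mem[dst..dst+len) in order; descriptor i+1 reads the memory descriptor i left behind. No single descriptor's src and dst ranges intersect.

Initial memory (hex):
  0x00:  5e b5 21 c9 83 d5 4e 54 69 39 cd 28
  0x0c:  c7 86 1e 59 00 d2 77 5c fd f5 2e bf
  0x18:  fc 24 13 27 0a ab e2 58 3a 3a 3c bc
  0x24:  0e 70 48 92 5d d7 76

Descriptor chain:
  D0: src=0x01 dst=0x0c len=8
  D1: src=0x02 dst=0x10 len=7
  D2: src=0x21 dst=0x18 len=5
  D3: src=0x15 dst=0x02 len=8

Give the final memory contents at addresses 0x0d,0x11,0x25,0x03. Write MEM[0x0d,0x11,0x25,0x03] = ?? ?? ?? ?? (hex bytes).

MEM[0x0d,0x11,0x25,0x03] = 21 c9 70 69

[0] 0x01->0x0c len=8 : b5 21 c9 83 d5 4e 54 69
[1] 0x02->0x10 len=7 : 21 c9 83 d5 4e 54 69
[2] 0x21->0x18 len=5 : 3a 3c bc 0e 70
[3] 0x15->0x02 len=8 : 54 69 bf 3a 3c bc 0e 70
query mem[0x0d]=0x21, mem[0x11]=0xc9, mem[0x25]=0x70, mem[0x03]=0x69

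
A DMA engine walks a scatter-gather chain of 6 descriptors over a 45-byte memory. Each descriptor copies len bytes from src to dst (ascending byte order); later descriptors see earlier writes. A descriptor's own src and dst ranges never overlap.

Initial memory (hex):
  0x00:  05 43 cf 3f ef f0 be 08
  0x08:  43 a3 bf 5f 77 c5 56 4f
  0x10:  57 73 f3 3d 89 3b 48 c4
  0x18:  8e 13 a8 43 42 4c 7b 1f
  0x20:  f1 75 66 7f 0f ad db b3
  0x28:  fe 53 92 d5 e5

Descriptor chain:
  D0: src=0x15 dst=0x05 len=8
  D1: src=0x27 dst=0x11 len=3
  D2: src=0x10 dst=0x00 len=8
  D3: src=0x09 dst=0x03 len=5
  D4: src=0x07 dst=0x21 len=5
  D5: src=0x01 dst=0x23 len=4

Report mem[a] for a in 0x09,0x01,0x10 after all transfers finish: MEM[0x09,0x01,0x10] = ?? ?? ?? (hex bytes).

  after D0: wrote 8B at 0x05 = 3b48c48e13a84342
  after D1: wrote 3B at 0x11 = b3fe53
  after D2: wrote 8B at 0x00 = 57b3fe53893b48c4
  after D3: wrote 5B at 0x03 = 13a84342c5
  after D4: wrote 5B at 0x21 = c58e13a843
  after D5: wrote 4B at 0x23 = b3fe13a8
query mem[0x09]=0x13, mem[0x01]=0xb3, mem[0x10]=0x57

MEM[0x09,0x01,0x10] = 13 b3 57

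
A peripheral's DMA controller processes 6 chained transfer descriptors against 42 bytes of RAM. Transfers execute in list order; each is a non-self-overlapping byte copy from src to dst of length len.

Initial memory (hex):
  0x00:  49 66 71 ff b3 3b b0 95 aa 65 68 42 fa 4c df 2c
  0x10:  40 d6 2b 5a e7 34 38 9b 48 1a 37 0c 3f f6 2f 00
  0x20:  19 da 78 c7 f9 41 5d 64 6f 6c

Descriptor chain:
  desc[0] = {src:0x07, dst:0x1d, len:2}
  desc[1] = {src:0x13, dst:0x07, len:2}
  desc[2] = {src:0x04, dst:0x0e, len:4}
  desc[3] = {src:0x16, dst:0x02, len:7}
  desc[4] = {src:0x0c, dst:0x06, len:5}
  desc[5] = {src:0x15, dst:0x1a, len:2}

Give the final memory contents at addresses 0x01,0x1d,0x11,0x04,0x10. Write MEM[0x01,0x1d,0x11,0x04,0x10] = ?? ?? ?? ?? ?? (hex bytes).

  after D0: wrote 2B at 0x1d = 95aa
  after D1: wrote 2B at 0x07 = 5ae7
  after D2: wrote 4B at 0x0e = b33bb05a
  after D3: wrote 7B at 0x02 = 389b481a370c3f
  after D4: wrote 5B at 0x06 = fa4cb33bb0
  after D5: wrote 2B at 0x1a = 3438
query mem[0x01]=0x66, mem[0x1d]=0x95, mem[0x11]=0x5a, mem[0x04]=0x48, mem[0x10]=0xb0

MEM[0x01,0x1d,0x11,0x04,0x10] = 66 95 5a 48 b0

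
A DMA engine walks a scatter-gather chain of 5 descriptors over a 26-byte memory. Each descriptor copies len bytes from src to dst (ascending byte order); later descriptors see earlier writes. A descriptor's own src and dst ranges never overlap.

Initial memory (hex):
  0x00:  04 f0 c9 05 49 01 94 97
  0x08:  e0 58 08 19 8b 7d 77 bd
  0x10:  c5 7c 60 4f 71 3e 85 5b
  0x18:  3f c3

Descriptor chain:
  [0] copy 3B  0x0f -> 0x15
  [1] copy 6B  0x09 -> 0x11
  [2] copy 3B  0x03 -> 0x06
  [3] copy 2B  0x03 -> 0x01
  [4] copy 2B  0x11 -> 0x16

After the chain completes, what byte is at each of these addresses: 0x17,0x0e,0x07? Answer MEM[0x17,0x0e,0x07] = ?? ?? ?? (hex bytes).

MEM[0x17,0x0e,0x07] = 08 77 49

[0] 0x0f->0x15 len=3 : bd c5 7c
[1] 0x09->0x11 len=6 : 58 08 19 8b 7d 77
[2] 0x03->0x06 len=3 : 05 49 01
[3] 0x03->0x01 len=2 : 05 49
[4] 0x11->0x16 len=2 : 58 08
query mem[0x17]=0x08, mem[0x0e]=0x77, mem[0x07]=0x49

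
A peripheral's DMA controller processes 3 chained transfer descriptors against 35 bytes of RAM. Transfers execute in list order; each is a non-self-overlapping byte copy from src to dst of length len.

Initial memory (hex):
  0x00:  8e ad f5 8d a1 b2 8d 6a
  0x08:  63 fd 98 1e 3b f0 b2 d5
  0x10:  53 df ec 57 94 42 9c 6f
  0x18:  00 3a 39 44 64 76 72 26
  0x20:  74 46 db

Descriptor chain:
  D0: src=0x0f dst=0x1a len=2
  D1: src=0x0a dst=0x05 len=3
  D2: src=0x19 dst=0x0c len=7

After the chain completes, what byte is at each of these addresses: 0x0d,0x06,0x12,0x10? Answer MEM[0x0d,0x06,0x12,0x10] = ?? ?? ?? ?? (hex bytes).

MEM[0x0d,0x06,0x12,0x10] = d5 1e 26 76

  after D0: wrote 2B at 0x1a = d553
  after D1: wrote 3B at 0x05 = 981e3b
  after D2: wrote 7B at 0x0c = 3ad55364767226
query mem[0x0d]=0xd5, mem[0x06]=0x1e, mem[0x12]=0x26, mem[0x10]=0x76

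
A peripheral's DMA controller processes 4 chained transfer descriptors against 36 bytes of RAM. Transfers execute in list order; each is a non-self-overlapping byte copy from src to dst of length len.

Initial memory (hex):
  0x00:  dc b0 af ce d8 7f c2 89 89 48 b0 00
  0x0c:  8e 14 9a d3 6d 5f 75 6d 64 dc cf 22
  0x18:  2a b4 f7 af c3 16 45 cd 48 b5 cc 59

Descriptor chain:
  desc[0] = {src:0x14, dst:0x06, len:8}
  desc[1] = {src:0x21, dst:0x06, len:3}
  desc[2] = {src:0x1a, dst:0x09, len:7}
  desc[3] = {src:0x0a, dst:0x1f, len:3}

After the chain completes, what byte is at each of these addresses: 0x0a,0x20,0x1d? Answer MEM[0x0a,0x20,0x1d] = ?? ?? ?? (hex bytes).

[0] 0x14->0x06 len=8 : 64 dc cf 22 2a b4 f7 af
[1] 0x21->0x06 len=3 : b5 cc 59
[2] 0x1a->0x09 len=7 : f7 af c3 16 45 cd 48
[3] 0x0a->0x1f len=3 : af c3 16
query mem[0x0a]=0xaf, mem[0x20]=0xc3, mem[0x1d]=0x16

MEM[0x0a,0x20,0x1d] = af c3 16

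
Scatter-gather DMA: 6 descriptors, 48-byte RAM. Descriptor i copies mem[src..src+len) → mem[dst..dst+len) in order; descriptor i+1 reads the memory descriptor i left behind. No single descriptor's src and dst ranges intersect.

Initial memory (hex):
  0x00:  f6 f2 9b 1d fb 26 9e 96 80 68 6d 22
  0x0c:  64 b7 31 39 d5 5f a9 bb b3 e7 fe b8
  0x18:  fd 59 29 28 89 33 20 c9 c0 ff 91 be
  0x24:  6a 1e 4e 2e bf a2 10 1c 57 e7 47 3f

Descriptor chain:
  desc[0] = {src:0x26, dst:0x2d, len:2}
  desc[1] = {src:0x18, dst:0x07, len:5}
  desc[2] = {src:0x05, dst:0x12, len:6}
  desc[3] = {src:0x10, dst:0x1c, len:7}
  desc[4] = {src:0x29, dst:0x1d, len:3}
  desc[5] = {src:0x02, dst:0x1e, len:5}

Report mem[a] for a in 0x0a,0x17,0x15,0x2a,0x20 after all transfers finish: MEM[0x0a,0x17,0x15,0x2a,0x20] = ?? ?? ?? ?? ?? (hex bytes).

[0] 0x26->0x2d len=2 : 4e 2e
[1] 0x18->0x07 len=5 : fd 59 29 28 89
[2] 0x05->0x12 len=6 : 26 9e fd 59 29 28
[3] 0x10->0x1c len=7 : d5 5f 26 9e fd 59 29
[4] 0x29->0x1d len=3 : a2 10 1c
[5] 0x02->0x1e len=5 : 9b 1d fb 26 9e
query mem[0x0a]=0x28, mem[0x17]=0x28, mem[0x15]=0x59, mem[0x2a]=0x10, mem[0x20]=0xfb

MEM[0x0a,0x17,0x15,0x2a,0x20] = 28 28 59 10 fb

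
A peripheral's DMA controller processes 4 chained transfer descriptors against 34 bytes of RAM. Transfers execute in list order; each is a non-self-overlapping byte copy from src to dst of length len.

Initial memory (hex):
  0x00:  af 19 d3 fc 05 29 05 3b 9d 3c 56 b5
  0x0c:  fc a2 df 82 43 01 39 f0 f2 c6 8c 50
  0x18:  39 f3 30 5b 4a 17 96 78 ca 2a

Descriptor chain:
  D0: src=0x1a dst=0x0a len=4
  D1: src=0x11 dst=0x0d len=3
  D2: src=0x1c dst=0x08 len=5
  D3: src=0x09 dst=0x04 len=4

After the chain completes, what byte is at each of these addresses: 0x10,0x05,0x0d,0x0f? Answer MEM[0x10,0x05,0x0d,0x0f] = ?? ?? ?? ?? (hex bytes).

MEM[0x10,0x05,0x0d,0x0f] = 43 96 01 f0

[0] 0x1a->0x0a len=4 : 30 5b 4a 17
[1] 0x11->0x0d len=3 : 01 39 f0
[2] 0x1c->0x08 len=5 : 4a 17 96 78 ca
[3] 0x09->0x04 len=4 : 17 96 78 ca
query mem[0x10]=0x43, mem[0x05]=0x96, mem[0x0d]=0x01, mem[0x0f]=0xf0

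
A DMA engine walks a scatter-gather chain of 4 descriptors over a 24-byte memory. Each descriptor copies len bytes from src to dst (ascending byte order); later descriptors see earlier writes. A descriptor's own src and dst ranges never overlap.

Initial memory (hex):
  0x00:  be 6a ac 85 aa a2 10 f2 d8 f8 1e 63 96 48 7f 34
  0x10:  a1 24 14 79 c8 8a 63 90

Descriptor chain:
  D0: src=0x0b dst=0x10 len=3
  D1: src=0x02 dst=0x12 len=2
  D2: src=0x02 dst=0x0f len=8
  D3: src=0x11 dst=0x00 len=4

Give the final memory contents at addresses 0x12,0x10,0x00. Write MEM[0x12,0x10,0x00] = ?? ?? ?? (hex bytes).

D0: mem[0x10..0x12] <- [63 96 48]
D1: mem[0x12..0x13] <- [ac 85]
D2: mem[0x0f..0x16] <- [ac 85 aa a2 10 f2 d8 f8]
D3: mem[0x00..0x03] <- [aa a2 10 f2]
query mem[0x12]=0xa2, mem[0x10]=0x85, mem[0x00]=0xaa

MEM[0x12,0x10,0x00] = a2 85 aa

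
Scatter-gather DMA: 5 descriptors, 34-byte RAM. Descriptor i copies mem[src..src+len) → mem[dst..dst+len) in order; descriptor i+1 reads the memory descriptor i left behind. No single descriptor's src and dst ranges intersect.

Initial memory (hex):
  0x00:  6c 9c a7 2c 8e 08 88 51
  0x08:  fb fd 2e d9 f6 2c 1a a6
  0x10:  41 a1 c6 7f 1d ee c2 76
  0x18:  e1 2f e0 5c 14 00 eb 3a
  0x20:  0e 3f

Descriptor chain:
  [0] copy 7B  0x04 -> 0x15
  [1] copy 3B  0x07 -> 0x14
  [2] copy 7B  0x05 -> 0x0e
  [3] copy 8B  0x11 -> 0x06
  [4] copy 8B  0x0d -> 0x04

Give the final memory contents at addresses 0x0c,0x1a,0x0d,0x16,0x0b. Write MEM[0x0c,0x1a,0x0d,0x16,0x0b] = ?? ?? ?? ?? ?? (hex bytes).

MEM[0x0c,0x1a,0x0d,0x16,0x0b] = 88 fd 51 fd d9

#0 dst[0x15+7] := {0x8e,0x08,0x88,0x51,0xfb,0xfd,0x2e}
#1 dst[0x14+3] := {0x51,0xfb,0xfd}
#2 dst[0x0e+7] := {0x08,0x88,0x51,0xfb,0xfd,0x2e,0xd9}
#3 dst[0x06+8] := {0xfb,0xfd,0x2e,0xd9,0xfb,0xfd,0x88,0x51}
#4 dst[0x04+8] := {0x51,0x08,0x88,0x51,0xfb,0xfd,0x2e,0xd9}
query mem[0x0c]=0x88, mem[0x1a]=0xfd, mem[0x0d]=0x51, mem[0x16]=0xfd, mem[0x0b]=0xd9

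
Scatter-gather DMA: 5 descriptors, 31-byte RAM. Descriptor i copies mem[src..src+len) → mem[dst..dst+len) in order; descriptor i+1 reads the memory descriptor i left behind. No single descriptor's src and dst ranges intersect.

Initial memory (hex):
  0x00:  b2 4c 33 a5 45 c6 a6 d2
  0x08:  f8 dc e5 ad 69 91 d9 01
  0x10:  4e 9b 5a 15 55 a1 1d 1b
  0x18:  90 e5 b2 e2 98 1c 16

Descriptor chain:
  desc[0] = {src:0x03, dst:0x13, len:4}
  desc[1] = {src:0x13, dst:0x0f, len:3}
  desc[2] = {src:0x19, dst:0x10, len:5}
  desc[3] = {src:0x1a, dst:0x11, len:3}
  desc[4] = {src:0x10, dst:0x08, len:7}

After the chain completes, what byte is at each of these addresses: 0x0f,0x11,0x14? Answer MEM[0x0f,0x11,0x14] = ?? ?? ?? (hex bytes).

[0] 0x03->0x13 len=4 : a5 45 c6 a6
[1] 0x13->0x0f len=3 : a5 45 c6
[2] 0x19->0x10 len=5 : e5 b2 e2 98 1c
[3] 0x1a->0x11 len=3 : b2 e2 98
[4] 0x10->0x08 len=7 : e5 b2 e2 98 1c c6 a6
query mem[0x0f]=0xa5, mem[0x11]=0xb2, mem[0x14]=0x1c

MEM[0x0f,0x11,0x14] = a5 b2 1c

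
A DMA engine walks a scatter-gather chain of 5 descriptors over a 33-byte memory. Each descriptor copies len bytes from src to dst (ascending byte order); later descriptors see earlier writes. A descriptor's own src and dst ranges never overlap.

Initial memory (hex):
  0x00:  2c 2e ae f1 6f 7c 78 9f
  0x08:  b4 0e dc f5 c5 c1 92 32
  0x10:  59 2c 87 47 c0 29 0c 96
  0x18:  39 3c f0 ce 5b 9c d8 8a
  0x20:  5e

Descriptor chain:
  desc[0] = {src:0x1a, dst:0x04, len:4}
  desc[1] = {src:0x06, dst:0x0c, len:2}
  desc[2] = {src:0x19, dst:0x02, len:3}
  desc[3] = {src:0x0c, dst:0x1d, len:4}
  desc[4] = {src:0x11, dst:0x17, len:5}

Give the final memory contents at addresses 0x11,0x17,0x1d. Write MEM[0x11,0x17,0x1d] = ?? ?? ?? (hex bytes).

MEM[0x11,0x17,0x1d] = 2c 2c 5b

D0: mem[0x04..0x07] <- [f0 ce 5b 9c]
D1: mem[0x0c..0x0d] <- [5b 9c]
D2: mem[0x02..0x04] <- [3c f0 ce]
D3: mem[0x1d..0x20] <- [5b 9c 92 32]
D4: mem[0x17..0x1b] <- [2c 87 47 c0 29]
query mem[0x11]=0x2c, mem[0x17]=0x2c, mem[0x1d]=0x5b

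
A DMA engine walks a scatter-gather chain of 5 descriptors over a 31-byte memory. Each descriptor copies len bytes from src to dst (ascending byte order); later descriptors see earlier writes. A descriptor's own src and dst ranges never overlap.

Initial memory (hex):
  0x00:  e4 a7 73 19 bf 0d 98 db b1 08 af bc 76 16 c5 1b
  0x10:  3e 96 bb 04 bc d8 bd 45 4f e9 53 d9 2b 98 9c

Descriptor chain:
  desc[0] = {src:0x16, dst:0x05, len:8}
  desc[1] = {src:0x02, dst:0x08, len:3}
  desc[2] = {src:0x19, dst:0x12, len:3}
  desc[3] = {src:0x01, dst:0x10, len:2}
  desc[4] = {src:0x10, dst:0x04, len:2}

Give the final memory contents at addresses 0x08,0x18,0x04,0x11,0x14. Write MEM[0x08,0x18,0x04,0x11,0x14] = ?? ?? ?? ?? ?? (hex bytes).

MEM[0x08,0x18,0x04,0x11,0x14] = 73 4f a7 73 d9

[0] 0x16->0x05 len=8 : bd 45 4f e9 53 d9 2b 98
[1] 0x02->0x08 len=3 : 73 19 bf
[2] 0x19->0x12 len=3 : e9 53 d9
[3] 0x01->0x10 len=2 : a7 73
[4] 0x10->0x04 len=2 : a7 73
query mem[0x08]=0x73, mem[0x18]=0x4f, mem[0x04]=0xa7, mem[0x11]=0x73, mem[0x14]=0xd9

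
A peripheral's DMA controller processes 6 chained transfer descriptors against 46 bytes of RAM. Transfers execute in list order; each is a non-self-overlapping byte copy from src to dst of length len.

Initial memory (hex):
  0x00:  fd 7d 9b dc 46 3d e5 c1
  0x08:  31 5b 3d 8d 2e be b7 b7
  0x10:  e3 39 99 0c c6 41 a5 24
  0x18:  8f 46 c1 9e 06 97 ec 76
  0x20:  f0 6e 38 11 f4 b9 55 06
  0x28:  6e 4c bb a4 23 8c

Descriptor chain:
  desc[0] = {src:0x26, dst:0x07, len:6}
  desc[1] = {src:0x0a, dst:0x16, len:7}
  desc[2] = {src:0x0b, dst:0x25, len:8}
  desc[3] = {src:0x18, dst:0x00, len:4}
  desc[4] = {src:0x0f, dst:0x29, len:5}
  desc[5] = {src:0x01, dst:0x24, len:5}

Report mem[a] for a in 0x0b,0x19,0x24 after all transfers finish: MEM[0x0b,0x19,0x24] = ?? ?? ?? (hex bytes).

#0 dst[0x07+6] := {0x55,0x06,0x6e,0x4c,0xbb,0xa4}
#1 dst[0x16+7] := {0x4c,0xbb,0xa4,0xbe,0xb7,0xb7,0xe3}
#2 dst[0x25+8] := {0xbb,0xa4,0xbe,0xb7,0xb7,0xe3,0x39,0x99}
#3 dst[0x00+4] := {0xa4,0xbe,0xb7,0xb7}
#4 dst[0x29+5] := {0xb7,0xe3,0x39,0x99,0x0c}
#5 dst[0x24+5] := {0xbe,0xb7,0xb7,0x46,0x3d}
query mem[0x0b]=0xbb, mem[0x19]=0xbe, mem[0x24]=0xbe

MEM[0x0b,0x19,0x24] = bb be be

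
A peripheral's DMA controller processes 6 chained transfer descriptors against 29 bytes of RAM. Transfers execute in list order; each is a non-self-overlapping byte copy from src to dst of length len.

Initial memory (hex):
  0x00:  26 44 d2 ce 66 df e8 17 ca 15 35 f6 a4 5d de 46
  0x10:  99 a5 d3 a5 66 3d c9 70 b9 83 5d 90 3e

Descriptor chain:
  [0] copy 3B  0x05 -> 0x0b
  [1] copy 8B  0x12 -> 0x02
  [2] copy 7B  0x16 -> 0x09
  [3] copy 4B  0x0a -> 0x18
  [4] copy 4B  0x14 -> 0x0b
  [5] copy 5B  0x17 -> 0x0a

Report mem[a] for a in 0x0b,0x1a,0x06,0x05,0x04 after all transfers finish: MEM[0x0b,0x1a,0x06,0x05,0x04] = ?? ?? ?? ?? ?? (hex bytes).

#0 dst[0x0b+3] := {0xdf,0xe8,0x17}
#1 dst[0x02+8] := {0xd3,0xa5,0x66,0x3d,0xc9,0x70,0xb9,0x83}
#2 dst[0x09+7] := {0xc9,0x70,0xb9,0x83,0x5d,0x90,0x3e}
#3 dst[0x18+4] := {0x70,0xb9,0x83,0x5d}
#4 dst[0x0b+4] := {0x66,0x3d,0xc9,0x70}
#5 dst[0x0a+5] := {0x70,0x70,0xb9,0x83,0x5d}
query mem[0x0b]=0x70, mem[0x1a]=0x83, mem[0x06]=0xc9, mem[0x05]=0x3d, mem[0x04]=0x66

MEM[0x0b,0x1a,0x06,0x05,0x04] = 70 83 c9 3d 66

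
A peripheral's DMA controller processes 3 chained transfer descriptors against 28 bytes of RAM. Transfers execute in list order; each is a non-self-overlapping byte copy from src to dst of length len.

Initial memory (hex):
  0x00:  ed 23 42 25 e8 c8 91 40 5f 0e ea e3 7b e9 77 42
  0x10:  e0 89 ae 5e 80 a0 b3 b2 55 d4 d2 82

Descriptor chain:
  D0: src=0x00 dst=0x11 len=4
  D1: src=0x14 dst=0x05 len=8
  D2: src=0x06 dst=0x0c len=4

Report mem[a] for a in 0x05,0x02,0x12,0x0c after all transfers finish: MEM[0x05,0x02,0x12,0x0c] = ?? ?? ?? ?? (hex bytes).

MEM[0x05,0x02,0x12,0x0c] = 25 42 23 a0

#0 dst[0x11+4] := {0xed,0x23,0x42,0x25}
#1 dst[0x05+8] := {0x25,0xa0,0xb3,0xb2,0x55,0xd4,0xd2,0x82}
#2 dst[0x0c+4] := {0xa0,0xb3,0xb2,0x55}
query mem[0x05]=0x25, mem[0x02]=0x42, mem[0x12]=0x23, mem[0x0c]=0xa0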